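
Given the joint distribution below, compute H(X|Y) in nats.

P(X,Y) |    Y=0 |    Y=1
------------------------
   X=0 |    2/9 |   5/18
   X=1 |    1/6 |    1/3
0.6866 nats

Using the chain rule: H(X|Y) = H(X,Y) - H(Y)

First, compute H(X,Y) = 1.3549 nats

Marginal P(Y) = (7/18, 11/18)
H(Y) = 0.6682 nats

H(X|Y) = H(X,Y) - H(Y) = 1.3549 - 0.6682 = 0.6866 nats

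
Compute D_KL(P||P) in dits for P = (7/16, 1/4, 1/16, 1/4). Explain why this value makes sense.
0.0000 dits

KL divergence satisfies the Gibbs inequality: D_KL(P||Q) ≥ 0 for all distributions P, Q.

D_KL(P||Q) = Σ p(x) log(p(x)/q(x))
Each term is p(x) × log_10(p(x)/p(x)) = p(x) × log_10(1) = 0, so the sum is 0.
D_KL(P||Q) = 0.0000 dits

When P = Q, the KL divergence is exactly 0, as there is no 'divergence' between identical distributions.

This non-negativity is a fundamental property: relative entropy cannot be negative because it measures how different Q is from P.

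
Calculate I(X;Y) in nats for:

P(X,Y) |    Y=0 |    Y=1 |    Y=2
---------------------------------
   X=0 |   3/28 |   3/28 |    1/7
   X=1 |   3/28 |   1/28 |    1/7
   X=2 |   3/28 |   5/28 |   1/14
0.0623 nats

Mutual information: I(X;Y) = H(X) + H(Y) - H(X,Y)

Marginals:
P(X) = (5/14, 2/7, 5/14), H(X) = 1.0934 nats
P(Y) = (9/28, 9/28, 5/14), H(Y) = 1.0974 nats

Joint entropy: H(X,Y) = 2.1284 nats

I(X;Y) = 1.0934 + 1.0974 - 2.1284 = 0.0623 nats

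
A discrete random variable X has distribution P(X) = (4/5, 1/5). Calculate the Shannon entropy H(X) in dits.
0.2173 dits

Shannon entropy is H(X) = -Σ p(x) log p(x).

For P = (4/5, 1/5):
H = -4/5 × log_10(4/5) -1/5 × log_10(1/5)
H = 0.2173 dits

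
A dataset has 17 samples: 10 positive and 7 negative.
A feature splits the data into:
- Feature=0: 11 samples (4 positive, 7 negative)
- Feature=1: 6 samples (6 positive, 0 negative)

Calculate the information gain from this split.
0.3655 bits

Information Gain = H(Y) - H(Y|Feature)

Before split:
P(positive) = 10/17 = 0.5882
H(Y) = 0.9774 bits

After split:
Feature=0: H = 0.9457 bits (weight = 11/17)
Feature=1: H = 0.0000 bits (weight = 6/17)
H(Y|Feature) = (11/17)×0.9457 + (6/17)×0.0000 = 0.6119 bits

Information Gain = 0.9774 - 0.6119 = 0.3655 bits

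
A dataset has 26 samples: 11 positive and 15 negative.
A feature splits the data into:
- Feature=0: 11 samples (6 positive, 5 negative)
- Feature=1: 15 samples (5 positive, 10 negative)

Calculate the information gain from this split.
0.0325 bits

Information Gain = H(Y) - H(Y|Feature)

Before split:
P(positive) = 11/26 = 0.4231
H(Y) = 0.9829 bits

After split:
Feature=0: H = 0.9940 bits (weight = 11/26)
Feature=1: H = 0.9183 bits (weight = 15/26)
H(Y|Feature) = (11/26)×0.9940 + (15/26)×0.9183 = 0.9503 bits

Information Gain = 0.9829 - 0.9503 = 0.0325 bits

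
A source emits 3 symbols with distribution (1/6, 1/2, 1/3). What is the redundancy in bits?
0.1258 bits

Redundancy measures how far a source is from maximum entropy:
R = H_max - H(X)

Maximum entropy for 3 symbols: H_max = log_2(3) = 1.5850 bits
Actual entropy: H(X) = 1.4591 bits
Redundancy: R = 1.5850 - 1.4591 = 0.1258 bits

This redundancy represents potential for compression: the source could be compressed by 0.1258 bits per symbol.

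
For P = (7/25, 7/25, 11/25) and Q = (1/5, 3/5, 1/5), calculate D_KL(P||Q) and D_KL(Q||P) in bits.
D_KL(P||Q) = 0.3286, D_KL(Q||P) = 0.3351

KL divergence is not symmetric: D_KL(P||Q) ≠ D_KL(Q||P) in general.

D_KL(P||Q) = 0.3286 bits
D_KL(Q||P) = 0.3351 bits

No, they are not equal!

This asymmetry is why KL divergence is not a true distance metric.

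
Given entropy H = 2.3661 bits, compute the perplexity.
5.1555

Perplexity is 2^H (or exp(H) for natural log).

H = 2.3661 bits
Perplexity = 2^2.3661 = 5.1555

Interpretation: The model's uncertainty is equivalent to choosing uniformly among 5.2 options.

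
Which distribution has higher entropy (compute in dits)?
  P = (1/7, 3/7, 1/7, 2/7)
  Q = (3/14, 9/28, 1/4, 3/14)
Q

Computing entropies in dits:
H(P) = 0.5546
H(Q) = 0.5957

Distribution Q has higher entropy.

Intuition: The distribution closer to uniform (more spread out) has higher entropy.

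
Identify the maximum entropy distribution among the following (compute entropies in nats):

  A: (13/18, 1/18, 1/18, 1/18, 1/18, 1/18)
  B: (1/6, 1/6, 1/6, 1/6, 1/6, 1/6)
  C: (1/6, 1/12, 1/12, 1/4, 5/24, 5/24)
B

For a discrete distribution over n outcomes, entropy is maximized by the uniform distribution.

Computing entropies:
H(A) = 1.0379 nats
H(B) = 1.7918 nats
H(C) = 1.7129 nats

The uniform distribution (where all probabilities equal 1/6) achieves the maximum entropy of log_e(6) = 1.7918 nats.

Distribution B has the highest entropy.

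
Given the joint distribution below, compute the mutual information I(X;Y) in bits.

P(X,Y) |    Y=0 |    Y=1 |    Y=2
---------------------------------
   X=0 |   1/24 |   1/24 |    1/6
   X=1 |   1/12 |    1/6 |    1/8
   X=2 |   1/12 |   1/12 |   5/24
0.0648 bits

Mutual information: I(X;Y) = H(X) + H(Y) - H(X,Y)

Marginals:
P(X) = (1/4, 3/8, 3/8), H(X) = 1.5613 bits
P(Y) = (5/24, 7/24, 1/2), H(Y) = 1.4899 bits

Joint entropy: H(X,Y) = 2.9864 bits

I(X;Y) = 1.5613 + 1.4899 - 2.9864 = 0.0648 bits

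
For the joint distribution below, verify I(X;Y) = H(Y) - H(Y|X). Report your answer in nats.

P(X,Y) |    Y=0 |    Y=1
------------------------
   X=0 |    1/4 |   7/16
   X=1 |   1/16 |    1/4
I(X;Y) = 0.0141 nats

Mutual information has multiple equivalent forms:
- I(X;Y) = H(X) - H(X|Y)
- I(X;Y) = H(Y) - H(Y|X)
- I(X;Y) = H(X) + H(Y) - H(X,Y)

Computing all quantities:
H(X) = 0.6211, H(Y) = 0.6211, H(X,Y) = 1.2281
H(X|Y) = 0.6070, H(Y|X) = 0.6070

Verification:
H(X) - H(X|Y) = 0.6211 - 0.6070 = 0.0141
H(Y) - H(Y|X) = 0.6211 - 0.6070 = 0.0141
H(X) + H(Y) - H(X,Y) = 0.6211 + 0.6211 - 1.2281 = 0.0141

All forms give I(X;Y) = 0.0141 nats. ✓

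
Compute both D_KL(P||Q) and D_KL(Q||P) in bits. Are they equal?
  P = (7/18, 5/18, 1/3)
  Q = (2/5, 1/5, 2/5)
D_KL(P||Q) = 0.0282, D_KL(Q||P) = 0.0267

KL divergence is not symmetric: D_KL(P||Q) ≠ D_KL(Q||P) in general.

D_KL(P||Q) = 0.0282 bits
D_KL(Q||P) = 0.0267 bits

No, they are not equal!

This asymmetry is why KL divergence is not a true distance metric.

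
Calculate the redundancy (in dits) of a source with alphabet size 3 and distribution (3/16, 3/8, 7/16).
0.0240 dits

Redundancy measures how far a source is from maximum entropy:
R = H_max - H(X)

Maximum entropy for 3 symbols: H_max = log_10(3) = 0.4771 dits
Actual entropy: H(X) = 0.4531 dits
Redundancy: R = 0.4771 - 0.4531 = 0.0240 dits

This redundancy represents potential for compression: the source could be compressed by 0.0240 dits per symbol.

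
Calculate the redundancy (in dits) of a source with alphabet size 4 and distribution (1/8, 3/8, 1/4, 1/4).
0.0284 dits

Redundancy measures how far a source is from maximum entropy:
R = H_max - H(X)

Maximum entropy for 4 symbols: H_max = log_10(4) = 0.6021 dits
Actual entropy: H(X) = 0.5737 dits
Redundancy: R = 0.6021 - 0.5737 = 0.0284 dits

This redundancy represents potential for compression: the source could be compressed by 0.0284 dits per symbol.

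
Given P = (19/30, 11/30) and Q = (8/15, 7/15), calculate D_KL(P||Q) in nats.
0.0204 nats

KL divergence: D_KL(P||Q) = Σ p(x) log(p(x)/q(x))

Computing term by term:
  x=0: 19/30 × log_e[(19/30)/(8/15)] = 19/30 × 0.1719 = 0.1088
  x=1: 11/30 × log_e[(11/30)/(7/15)] = 11/30 × -0.2412 = -0.0884

D_KL(P||Q) = 0.0204 nats

Note: KL divergence is always non-negative and equals 0 iff P = Q.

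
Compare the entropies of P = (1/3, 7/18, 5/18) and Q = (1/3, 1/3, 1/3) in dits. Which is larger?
Q

Computing entropies in dits:
H(P) = 0.4731
H(Q) = 0.4771

Distribution Q has higher entropy.

Intuition: The distribution closer to uniform (more spread out) has higher entropy.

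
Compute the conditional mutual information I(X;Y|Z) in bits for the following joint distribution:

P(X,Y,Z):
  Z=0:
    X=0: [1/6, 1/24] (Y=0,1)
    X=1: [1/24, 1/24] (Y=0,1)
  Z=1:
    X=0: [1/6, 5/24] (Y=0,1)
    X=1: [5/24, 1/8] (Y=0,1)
0.0348 bits

Conditional mutual information: I(X;Y|Z) = H(X|Z) + H(Y|Z) - H(X,Y|Z)

H(Z) = 0.8709
H(X,Z) = 1.8292 → H(X|Z) = 0.9583
H(Y,Z) = 1.8292 → H(Y|Z) = 0.9583
H(X,Y,Z) = 2.7527 → H(X,Y|Z) = 1.8818

I(X;Y|Z) = 0.9583 + 0.9583 - 1.8818 = 0.0348 bits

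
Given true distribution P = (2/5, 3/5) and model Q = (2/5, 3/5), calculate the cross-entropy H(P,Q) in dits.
0.2923 dits

Cross-entropy: H(P,Q) = -Σ p(x) log q(x)

Alternatively: H(P,Q) = H(P) + D_KL(P||Q)
H(P) = 0.2923 dits
D_KL(P||Q) = 0.0000 dits

H(P,Q) = 0.2923 + 0.0000 = 0.2923 dits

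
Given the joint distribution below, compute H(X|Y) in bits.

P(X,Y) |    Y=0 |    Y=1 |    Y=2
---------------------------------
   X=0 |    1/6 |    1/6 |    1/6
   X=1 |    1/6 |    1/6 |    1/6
1.0000 bits

Using the chain rule: H(X|Y) = H(X,Y) - H(Y)

First, compute H(X,Y) = 2.5850 bits

Marginal P(Y) = (1/3, 1/3, 1/3)
H(Y) = 1.5850 bits

H(X|Y) = H(X,Y) - H(Y) = 2.5850 - 1.5850 = 1.0000 bits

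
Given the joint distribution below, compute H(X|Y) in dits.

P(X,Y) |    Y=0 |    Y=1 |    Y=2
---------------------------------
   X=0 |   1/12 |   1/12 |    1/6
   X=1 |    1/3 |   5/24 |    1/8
0.2528 dits

Using the chain rule: H(X|Y) = H(X,Y) - H(Y)

First, compute H(X,Y) = 0.7234 dits

Marginal P(Y) = (5/12, 7/24, 7/24)
H(Y) = 0.4706 dits

H(X|Y) = H(X,Y) - H(Y) = 0.7234 - 0.4706 = 0.2528 dits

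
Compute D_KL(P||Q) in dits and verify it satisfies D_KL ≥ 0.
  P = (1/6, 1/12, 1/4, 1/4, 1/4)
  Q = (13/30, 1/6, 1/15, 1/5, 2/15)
0.1417 dits

KL divergence satisfies the Gibbs inequality: D_KL(P||Q) ≥ 0 for all distributions P, Q.

D_KL(P||Q) = Σ p(x) log(p(x)/q(x))
Term by term:
  x=0: 1/6 × log_10[(1/6)/(13/30)] = -0.0692
  x=1: 1/12 × log_10[(1/12)/(1/6)] = -0.0251
  x=2: 1/4 × log_10[(1/4)/(1/15)] = 0.1435
  x=3: 1/4 × log_10[(1/4)/(1/5)] = 0.0242
  x=4: 1/4 × log_10[(1/4)/(2/15)] = 0.0683
D_KL(P||Q) = 0.1417 dits

D_KL(P||Q) = 0.1417 ≥ 0 ✓

This non-negativity is a fundamental property: relative entropy cannot be negative because it measures how different Q is from P.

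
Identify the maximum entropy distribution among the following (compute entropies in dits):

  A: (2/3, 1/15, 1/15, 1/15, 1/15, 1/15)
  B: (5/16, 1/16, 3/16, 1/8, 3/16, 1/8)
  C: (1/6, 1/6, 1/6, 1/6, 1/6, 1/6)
C

For a discrete distribution over n outcomes, entropy is maximized by the uniform distribution.

Computing entropies:
H(A) = 0.5094 dits
H(B) = 0.7315 dits
H(C) = 0.7782 dits

The uniform distribution (where all probabilities equal 1/6) achieves the maximum entropy of log_10(6) = 0.7782 dits.

Distribution C has the highest entropy.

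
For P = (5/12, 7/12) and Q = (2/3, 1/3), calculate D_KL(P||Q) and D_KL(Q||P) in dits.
D_KL(P||Q) = 0.0567, D_KL(Q||P) = 0.0551

KL divergence is not symmetric: D_KL(P||Q) ≠ D_KL(Q||P) in general.

D_KL(P||Q) = 0.0567 dits
D_KL(Q||P) = 0.0551 dits

No, they are not equal!

This asymmetry is why KL divergence is not a true distance metric.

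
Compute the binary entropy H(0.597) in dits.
0.2928 dits

The binary entropy function is:
H(p) = -p log(p) - (1-p) log(1-p)

H(0.597) = -0.597 × log_10(0.597) - 0.403 × log_10(0.403)
H(0.597) = 0.2928 dits

Note: Binary entropy is maximized at p=0.5 (H=1 bit) and minimized at p=0 or p=1 (H=0).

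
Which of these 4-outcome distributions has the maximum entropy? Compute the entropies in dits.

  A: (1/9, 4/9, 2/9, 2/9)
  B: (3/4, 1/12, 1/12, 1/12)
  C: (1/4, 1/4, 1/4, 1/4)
C

For a discrete distribution over n outcomes, entropy is maximized by the uniform distribution.

Computing entropies:
H(A) = 0.5529 dits
H(B) = 0.3635 dits
H(C) = 0.6021 dits

The uniform distribution (where all probabilities equal 1/4) achieves the maximum entropy of log_10(4) = 0.6021 dits.

Distribution C has the highest entropy.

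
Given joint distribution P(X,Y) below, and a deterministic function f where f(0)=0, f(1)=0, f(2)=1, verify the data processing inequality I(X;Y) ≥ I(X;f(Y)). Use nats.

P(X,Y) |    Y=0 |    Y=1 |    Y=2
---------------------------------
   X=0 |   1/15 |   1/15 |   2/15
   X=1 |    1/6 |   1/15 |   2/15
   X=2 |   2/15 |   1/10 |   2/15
I(X;Y) = 0.0171, I(X;f(Y)) = 0.0075, inequality holds: 0.0171 ≥ 0.0075

Data Processing Inequality: For any Markov chain X → Y → Z, we have I(X;Y) ≥ I(X;Z).

Here Z = f(Y) is a deterministic function of Y, forming X → Y → Z.

Original I(X;Y) = 0.0171 nats

After applying f:
P(X,Z) where Z=f(Y):
- P(X,Z=0) = P(X,Y=0) + P(X,Y=1)
- P(X,Z=1) = P(X,Y=2)

I(X;Z) = I(X;f(Y)) = 0.0075 nats

Verification: 0.0171 ≥ 0.0075 ✓

Information cannot be created by processing; the function f can only lose information about X.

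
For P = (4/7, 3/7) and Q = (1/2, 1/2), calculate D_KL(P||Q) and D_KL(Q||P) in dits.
D_KL(P||Q) = 0.0044, D_KL(Q||P) = 0.0045

KL divergence is not symmetric: D_KL(P||Q) ≠ D_KL(Q||P) in general.

D_KL(P||Q) = 0.0044 dits
D_KL(Q||P) = 0.0045 dits

No, they are not equal!

This asymmetry is why KL divergence is not a true distance metric.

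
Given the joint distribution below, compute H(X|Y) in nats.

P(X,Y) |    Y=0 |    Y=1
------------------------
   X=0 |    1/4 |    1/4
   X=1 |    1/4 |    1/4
0.6931 nats

Using the chain rule: H(X|Y) = H(X,Y) - H(Y)

First, compute H(X,Y) = 1.3863 nats

Marginal P(Y) = (1/2, 1/2)
H(Y) = 0.6931 nats

H(X|Y) = H(X,Y) - H(Y) = 1.3863 - 0.6931 = 0.6931 nats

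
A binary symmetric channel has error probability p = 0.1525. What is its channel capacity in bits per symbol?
0.3839 bits

For a binary symmetric channel (BSC) with error probability p:
Capacity C = 1 - H(p) bits per symbol

where H(p) = -p log₂(p) - (1-p) log₂(1-p) is the binary entropy function.

H(0.1525) = 0.6161 bits
C = 1 - 0.6161 = 0.3839 bits per symbol

This means we can reliably transmit up to 0.3839 bits of information per channel use.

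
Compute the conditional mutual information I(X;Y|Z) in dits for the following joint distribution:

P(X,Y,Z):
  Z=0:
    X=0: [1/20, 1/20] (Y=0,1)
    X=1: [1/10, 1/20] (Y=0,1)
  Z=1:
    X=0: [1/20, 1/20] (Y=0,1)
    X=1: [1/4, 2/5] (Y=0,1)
0.0025 dits

Conditional mutual information: I(X;Y|Z) = H(X|Z) + H(Y|Z) - H(X,Y|Z)

H(Z) = 0.2442
H(X,Z) = 0.4452 → H(X|Z) = 0.2010
H(Y,Z) = 0.5365 → H(Y|Z) = 0.2923
H(X,Y,Z) = 0.7349 → H(X,Y|Z) = 0.4907

I(X;Y|Z) = 0.2010 + 0.2923 - 0.4907 = 0.0025 dits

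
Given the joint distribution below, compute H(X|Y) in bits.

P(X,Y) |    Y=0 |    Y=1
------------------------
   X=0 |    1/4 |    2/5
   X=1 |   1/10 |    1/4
0.9269 bits

Using the chain rule: H(X|Y) = H(X,Y) - H(Y)

First, compute H(X,Y) = 1.8610 bits

Marginal P(Y) = (7/20, 13/20)
H(Y) = 0.9341 bits

H(X|Y) = H(X,Y) - H(Y) = 1.8610 - 0.9341 = 0.9269 bits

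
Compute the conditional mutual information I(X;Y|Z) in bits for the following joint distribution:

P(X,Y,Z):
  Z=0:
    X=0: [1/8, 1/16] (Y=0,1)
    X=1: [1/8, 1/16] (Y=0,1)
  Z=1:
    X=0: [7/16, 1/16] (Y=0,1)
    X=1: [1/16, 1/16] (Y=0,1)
0.0544 bits

Conditional mutual information: I(X;Y|Z) = H(X|Z) + H(Y|Z) - H(X,Y|Z)

H(Z) = 0.9544
H(X,Z) = 1.7806 → H(X|Z) = 0.8262
H(Y,Z) = 1.7500 → H(Y|Z) = 0.7956
H(X,Y,Z) = 2.5218 → H(X,Y|Z) = 1.5673

I(X;Y|Z) = 0.8262 + 0.7956 - 1.5673 = 0.0544 bits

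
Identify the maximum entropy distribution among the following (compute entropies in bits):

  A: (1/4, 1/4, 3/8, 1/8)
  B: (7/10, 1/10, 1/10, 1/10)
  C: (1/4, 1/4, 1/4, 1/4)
C

For a discrete distribution over n outcomes, entropy is maximized by the uniform distribution.

Computing entropies:
H(A) = 1.9056 bits
H(B) = 1.3568 bits
H(C) = 2.0000 bits

The uniform distribution (where all probabilities equal 1/4) achieves the maximum entropy of log_2(4) = 2.0000 bits.

Distribution C has the highest entropy.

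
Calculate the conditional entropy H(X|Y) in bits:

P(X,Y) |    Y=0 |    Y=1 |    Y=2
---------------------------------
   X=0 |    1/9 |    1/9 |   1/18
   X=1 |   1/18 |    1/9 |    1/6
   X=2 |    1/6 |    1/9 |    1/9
1.5011 bits

Using the chain rule: H(X|Y) = H(X,Y) - H(Y)

First, compute H(X,Y) = 3.0860 bits

Marginal P(Y) = (1/3, 1/3, 1/3)
H(Y) = 1.5850 bits

H(X|Y) = H(X,Y) - H(Y) = 3.0860 - 1.5850 = 1.5011 bits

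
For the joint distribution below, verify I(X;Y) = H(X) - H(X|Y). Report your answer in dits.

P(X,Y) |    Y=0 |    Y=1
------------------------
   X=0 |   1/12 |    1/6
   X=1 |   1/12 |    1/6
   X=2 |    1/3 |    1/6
I(X;Y) = 0.0246 dits

Mutual information has multiple equivalent forms:
- I(X;Y) = H(X) - H(X|Y)
- I(X;Y) = H(Y) - H(Y|X)
- I(X;Y) = H(X) + H(Y) - H(X,Y)

Computing all quantities:
H(X) = 0.4515, H(Y) = 0.3010, H(X,Y) = 0.7280
H(X|Y) = 0.4269, H(Y|X) = 0.2764

Verification:
H(X) - H(X|Y) = 0.4515 - 0.4269 = 0.0246
H(Y) - H(Y|X) = 0.3010 - 0.2764 = 0.0246
H(X) + H(Y) - H(X,Y) = 0.4515 + 0.3010 - 0.7280 = 0.0246

All forms give I(X;Y) = 0.0246 dits. ✓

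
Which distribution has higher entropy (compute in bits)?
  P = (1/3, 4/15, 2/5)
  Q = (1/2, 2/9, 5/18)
P

Computing entropies in bits:
H(P) = 1.5656
H(Q) = 1.4955

Distribution P has higher entropy.

Intuition: The distribution closer to uniform (more spread out) has higher entropy.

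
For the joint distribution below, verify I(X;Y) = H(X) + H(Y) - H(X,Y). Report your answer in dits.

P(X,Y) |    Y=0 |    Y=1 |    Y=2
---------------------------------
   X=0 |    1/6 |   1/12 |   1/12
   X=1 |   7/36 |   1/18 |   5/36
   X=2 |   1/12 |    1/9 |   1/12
I(X;Y) = 0.0149 dits

Mutual information has multiple equivalent forms:
- I(X;Y) = H(X) - H(X|Y)
- I(X;Y) = H(Y) - H(Y|X)
- I(X;Y) = H(X) + H(Y) - H(X,Y)

Computing all quantities:
H(X) = 0.4731, H(Y) = 0.4644, H(X,Y) = 0.9225
H(X|Y) = 0.4582, H(Y|X) = 0.4495

Verification:
H(X) - H(X|Y) = 0.4731 - 0.4582 = 0.0149
H(Y) - H(Y|X) = 0.4644 - 0.4495 = 0.0149
H(X) + H(Y) - H(X,Y) = 0.4731 + 0.4644 - 0.9225 = 0.0149

All forms give I(X;Y) = 0.0149 dits. ✓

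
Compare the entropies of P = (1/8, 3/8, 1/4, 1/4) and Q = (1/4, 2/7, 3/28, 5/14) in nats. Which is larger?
P

Computing entropies in nats:
H(P) = 1.3209
H(Q) = 1.3115

Distribution P has higher entropy.

Intuition: The distribution closer to uniform (more spread out) has higher entropy.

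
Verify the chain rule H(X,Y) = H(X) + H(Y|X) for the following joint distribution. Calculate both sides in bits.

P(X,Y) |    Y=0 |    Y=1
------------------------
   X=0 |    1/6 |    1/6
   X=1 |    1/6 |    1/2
H(X,Y) = 1.7925, H(X) = 0.9183, H(Y|X) = 0.8742 (all in bits)

Chain rule: H(X,Y) = H(X) + H(Y|X)

Left side — joint entropy directly:
H(X,Y) = -Σ p(x,y) log p(x,y) = 1.7925 bits

Right side — compute H(Y|X) from the conditional distributions:
P(X) = (1/3, 2/3), so H(X) = 0.9183 bits
H(Y|X) = Σ_x P(X=x) · H(Y|X=x):
  P(Y|X=0) = (1/2, 1/2), H(Y|X=0) = 1.0000, weight P(X=0) = 1/3
  P(Y|X=1) = (1/4, 3/4), H(Y|X=1) = 0.8113, weight P(X=1) = 2/3
H(Y|X) = 0.8742 bits

H(X) + H(Y|X) = 0.9183 + 0.8742 = 1.7925 bits

Both sides equal 1.7925 bits. ✓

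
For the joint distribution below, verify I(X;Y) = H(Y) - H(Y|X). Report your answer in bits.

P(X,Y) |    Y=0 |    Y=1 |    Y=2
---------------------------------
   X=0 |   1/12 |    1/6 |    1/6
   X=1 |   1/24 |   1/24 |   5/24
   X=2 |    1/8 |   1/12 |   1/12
I(X;Y) = 0.1111 bits

Mutual information has multiple equivalent forms:
- I(X;Y) = H(X) - H(X|Y)
- I(X;Y) = H(Y) - H(Y|X)
- I(X;Y) = H(X) + H(Y) - H(X,Y)

Computing all quantities:
H(X) = 1.5632, H(Y) = 1.5343, H(X,Y) = 2.9864
H(X|Y) = 1.4521, H(Y|X) = 1.4232

Verification:
H(X) - H(X|Y) = 1.5632 - 1.4521 = 0.1111
H(Y) - H(Y|X) = 1.5343 - 1.4232 = 0.1111
H(X) + H(Y) - H(X,Y) = 1.5632 + 1.5343 - 2.9864 = 0.1111

All forms give I(X;Y) = 0.1111 bits. ✓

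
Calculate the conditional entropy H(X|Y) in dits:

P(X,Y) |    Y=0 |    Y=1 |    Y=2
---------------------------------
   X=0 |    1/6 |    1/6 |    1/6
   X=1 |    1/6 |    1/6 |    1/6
0.3010 dits

Using the chain rule: H(X|Y) = H(X,Y) - H(Y)

First, compute H(X,Y) = 0.7782 dits

Marginal P(Y) = (1/3, 1/3, 1/3)
H(Y) = 0.4771 dits

H(X|Y) = H(X,Y) - H(Y) = 0.7782 - 0.4771 = 0.3010 dits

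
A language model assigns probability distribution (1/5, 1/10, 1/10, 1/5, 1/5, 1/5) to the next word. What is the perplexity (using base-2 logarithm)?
5.7435

Perplexity is 2^H (or exp(H) for natural log).

First, H = -Σ p log p = 2.5219 bits
Perplexity = 2^2.5219 = 5.7435

Interpretation: The model's uncertainty is equivalent to choosing uniformly among 5.7 options.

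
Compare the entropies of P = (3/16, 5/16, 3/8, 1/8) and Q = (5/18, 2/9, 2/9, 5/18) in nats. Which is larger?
Q

Computing entropies in nats:
H(P) = 1.3051
H(Q) = 1.3801

Distribution Q has higher entropy.

Intuition: The distribution closer to uniform (more spread out) has higher entropy.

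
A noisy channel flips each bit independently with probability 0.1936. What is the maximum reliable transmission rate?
0.2911 bits

For a binary symmetric channel (BSC) with error probability p:
Capacity C = 1 - H(p) bits per symbol

where H(p) = -p log₂(p) - (1-p) log₂(1-p) is the binary entropy function.

H(0.1936) = 0.7089 bits
C = 1 - 0.7089 = 0.2911 bits per symbol

This means we can reliably transmit up to 0.2911 bits of information per channel use.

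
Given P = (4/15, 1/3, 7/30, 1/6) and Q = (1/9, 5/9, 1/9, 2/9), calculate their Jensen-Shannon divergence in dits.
0.0189 dits

Jensen-Shannon divergence is:
JSD(P||Q) = 0.5 × D_KL(P||M) + 0.5 × D_KL(Q||M)
where M = 0.5 × (P + Q) is the mixture distribution.

M = 0.5 × (4/15, 1/3, 7/30, 1/6) + 0.5 × (1/9, 5/9, 1/9, 2/9) = (0.188889, 4/9, 0.172222, 7/36)

D_KL(P||M) = 0.0179 dits
D_KL(Q||M) = 0.0200 dits

JSD(P||Q) = 0.5 × 0.0179 + 0.5 × 0.0200 = 0.0189 dits

Unlike KL divergence, JSD is symmetric and bounded: 0 ≤ JSD ≤ log(2).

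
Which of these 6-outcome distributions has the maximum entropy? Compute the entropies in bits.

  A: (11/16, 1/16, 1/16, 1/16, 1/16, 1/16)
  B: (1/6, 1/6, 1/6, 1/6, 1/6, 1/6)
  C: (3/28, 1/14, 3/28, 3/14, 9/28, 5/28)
B

For a discrete distribution over n outcomes, entropy is maximized by the uniform distribution.

Computing entropies:
H(A) = 1.6216 bits
H(B) = 2.5850 bits
H(C) = 2.4088 bits

The uniform distribution (where all probabilities equal 1/6) achieves the maximum entropy of log_2(6) = 2.5850 bits.

Distribution B has the highest entropy.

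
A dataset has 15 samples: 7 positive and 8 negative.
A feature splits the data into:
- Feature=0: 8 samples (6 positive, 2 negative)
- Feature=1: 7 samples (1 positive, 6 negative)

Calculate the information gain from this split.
0.2880 bits

Information Gain = H(Y) - H(Y|Feature)

Before split:
P(positive) = 7/15 = 0.4667
H(Y) = 0.9968 bits

After split:
Feature=0: H = 0.8113 bits (weight = 8/15)
Feature=1: H = 0.5917 bits (weight = 7/15)
H(Y|Feature) = (8/15)×0.8113 + (7/15)×0.5917 = 0.7088 bits

Information Gain = 0.9968 - 0.7088 = 0.2880 bits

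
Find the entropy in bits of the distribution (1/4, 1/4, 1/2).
1.5000 bits

Shannon entropy is H(X) = -Σ p(x) log p(x).

For P = (1/4, 1/4, 1/2):
H = -1/4 × log_2(1/4) -1/4 × log_2(1/4) -1/2 × log_2(1/2)
H = 1.5000 bits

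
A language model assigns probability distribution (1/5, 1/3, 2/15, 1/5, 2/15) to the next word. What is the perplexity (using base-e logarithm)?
4.6987

Perplexity is e^H (or exp(H) for natural log).

First, H = -Σ p log p = 1.5473 nats
Perplexity = e^1.5473 = 4.6987

Interpretation: The model's uncertainty is equivalent to choosing uniformly among 4.7 options.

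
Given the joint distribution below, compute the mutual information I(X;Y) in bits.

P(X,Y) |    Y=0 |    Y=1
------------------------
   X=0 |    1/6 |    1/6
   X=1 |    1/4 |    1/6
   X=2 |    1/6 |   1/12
0.0124 bits

Mutual information: I(X;Y) = H(X) + H(Y) - H(X,Y)

Marginals:
P(X) = (1/3, 5/12, 1/4), H(X) = 1.5546 bits
P(Y) = (7/12, 5/12), H(Y) = 0.9799 bits

Joint entropy: H(X,Y) = 2.5221 bits

I(X;Y) = 1.5546 + 0.9799 - 2.5221 = 0.0124 bits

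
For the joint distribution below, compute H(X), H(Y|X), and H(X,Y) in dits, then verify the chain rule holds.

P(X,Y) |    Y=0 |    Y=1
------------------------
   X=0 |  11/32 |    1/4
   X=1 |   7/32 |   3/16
H(X,Y) = 0.5906, H(X) = 0.2934, H(Y|X) = 0.2973 (all in dits)

Chain rule: H(X,Y) = H(X) + H(Y|X)

Left side — joint entropy directly:
H(X,Y) = -Σ p(x,y) log p(x,y) = 0.5906 dits

Right side — compute H(Y|X) from the conditional distributions:
P(X) = (19/32, 13/32), so H(X) = 0.2934 dits
H(Y|X) = Σ_x P(X=x) · H(Y|X=x):
  P(Y|X=0) = (11/19, 8/19), H(Y|X=0) = 0.2956, weight P(X=0) = 19/32
  P(Y|X=1) = (7/13, 6/13), H(Y|X=1) = 0.2997, weight P(X=1) = 13/32
H(Y|X) = 0.2973 dits

H(X) + H(Y|X) = 0.2934 + 0.2973 = 0.5906 dits

Both sides equal 0.5906 dits. ✓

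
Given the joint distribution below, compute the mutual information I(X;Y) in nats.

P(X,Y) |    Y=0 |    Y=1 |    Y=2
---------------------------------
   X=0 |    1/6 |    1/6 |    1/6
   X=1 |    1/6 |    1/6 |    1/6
0.0000 nats

Mutual information: I(X;Y) = H(X) + H(Y) - H(X,Y)

Marginals:
P(X) = (1/2, 1/2), H(X) = 0.6931 nats
P(Y) = (1/3, 1/3, 1/3), H(Y) = 1.0986 nats

Joint entropy: H(X,Y) = 1.7918 nats

I(X;Y) = 0.6931 + 1.0986 - 1.7918 = 0.0000 nats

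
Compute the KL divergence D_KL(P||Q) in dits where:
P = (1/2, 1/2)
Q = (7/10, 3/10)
0.0379 dits

KL divergence: D_KL(P||Q) = Σ p(x) log(p(x)/q(x))

Computing term by term:
  x=0: 1/2 × log_10[(1/2)/(7/10)] = 1/2 × -0.1461 = -0.0731
  x=1: 1/2 × log_10[(1/2)/(3/10)] = 1/2 × 0.2218 = 0.1109

D_KL(P||Q) = 0.0379 dits

Note: KL divergence is always non-negative and equals 0 iff P = Q.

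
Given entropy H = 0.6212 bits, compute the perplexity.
1.5382

Perplexity is 2^H (or exp(H) for natural log).

H = 0.6212 bits
Perplexity = 2^0.6212 = 1.5382

Interpretation: The model's uncertainty is equivalent to choosing uniformly among 1.5 options.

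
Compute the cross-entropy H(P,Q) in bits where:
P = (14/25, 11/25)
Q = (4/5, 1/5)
1.2019 bits

Cross-entropy: H(P,Q) = -Σ p(x) log q(x)

Alternatively: H(P,Q) = H(P) + D_KL(P||Q)
H(P) = 0.9896 bits
D_KL(P||Q) = 0.2123 bits

H(P,Q) = 0.9896 + 0.2123 = 1.2019 bits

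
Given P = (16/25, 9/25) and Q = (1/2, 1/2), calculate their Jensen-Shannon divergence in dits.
0.0044 dits

Jensen-Shannon divergence is:
JSD(P||Q) = 0.5 × D_KL(P||M) + 0.5 × D_KL(Q||M)
where M = 0.5 × (P + Q) is the mixture distribution.

M = 0.5 × (16/25, 9/25) + 0.5 × (1/2, 1/2) = (0.57, 0.43)

D_KL(P||M) = 0.0044 dits
D_KL(Q||M) = 0.0043 dits

JSD(P||Q) = 0.5 × 0.0044 + 0.5 × 0.0043 = 0.0044 dits

Unlike KL divergence, JSD is symmetric and bounded: 0 ≤ JSD ≤ log(2).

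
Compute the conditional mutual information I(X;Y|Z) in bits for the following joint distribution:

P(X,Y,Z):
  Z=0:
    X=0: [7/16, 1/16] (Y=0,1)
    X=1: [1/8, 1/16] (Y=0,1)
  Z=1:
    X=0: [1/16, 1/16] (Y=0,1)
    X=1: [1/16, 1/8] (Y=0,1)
0.0326 bits

Conditional mutual information: I(X;Y|Z) = H(X|Z) + H(Y|Z) - H(X,Y|Z)

H(Z) = 0.8960
H(X,Z) = 1.7806 → H(X|Z) = 0.8846
H(Y,Z) = 1.6697 → H(Y|Z) = 0.7737
H(X,Y,Z) = 2.5218 → H(X,Y|Z) = 1.6257

I(X;Y|Z) = 0.8846 + 0.7737 - 1.6257 = 0.0326 bits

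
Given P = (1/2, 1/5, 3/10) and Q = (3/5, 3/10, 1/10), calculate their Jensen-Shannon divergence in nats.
0.0335 nats

Jensen-Shannon divergence is:
JSD(P||Q) = 0.5 × D_KL(P||M) + 0.5 × D_KL(Q||M)
where M = 0.5 × (P + Q) is the mixture distribution.

M = 0.5 × (1/2, 1/5, 3/10) + 0.5 × (3/5, 3/10, 1/10) = (11/20, 1/4, 1/5)

D_KL(P||M) = 0.0294 nats
D_KL(Q||M) = 0.0376 nats

JSD(P||Q) = 0.5 × 0.0294 + 0.5 × 0.0376 = 0.0335 nats

Unlike KL divergence, JSD is symmetric and bounded: 0 ≤ JSD ≤ log(2).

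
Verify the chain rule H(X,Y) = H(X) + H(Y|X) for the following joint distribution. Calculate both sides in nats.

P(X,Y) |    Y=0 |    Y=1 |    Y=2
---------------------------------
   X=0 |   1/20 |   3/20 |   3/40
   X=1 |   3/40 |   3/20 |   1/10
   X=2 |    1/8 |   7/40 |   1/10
H(X,Y) = 2.1329, H(X) = 1.0868, H(Y|X) = 1.0461 (all in nats)

Chain rule: H(X,Y) = H(X) + H(Y|X)

Left side — joint entropy directly:
H(X,Y) = -Σ p(x,y) log p(x,y) = 2.1329 nats

Right side — compute H(Y|X) from the conditional distributions:
P(X) = (11/40, 13/40, 2/5), so H(X) = 1.0868 nats
H(Y|X) = Σ_x P(X=x) · H(Y|X=x):
  P(Y|X=0) = (2/11, 6/11, 3/11), H(Y|X=0) = 0.9949, weight P(X=0) = 11/40
  P(Y|X=1) = (3/13, 6/13, 4/13), H(Y|X=1) = 1.0579, weight P(X=1) = 13/40
  P(Y|X=2) = (5/16, 7/16, 1/4), H(Y|X=2) = 1.0717, weight P(X=2) = 2/5
H(Y|X) = 1.0461 nats

H(X) + H(Y|X) = 1.0868 + 1.0461 = 2.1329 nats

Both sides equal 2.1329 nats. ✓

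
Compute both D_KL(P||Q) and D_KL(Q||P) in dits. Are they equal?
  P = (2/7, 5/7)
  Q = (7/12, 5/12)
D_KL(P||Q) = 0.0786, D_KL(Q||P) = 0.0833

KL divergence is not symmetric: D_KL(P||Q) ≠ D_KL(Q||P) in general.

D_KL(P||Q) = 0.0786 dits
D_KL(Q||P) = 0.0833 dits

No, they are not equal!

This asymmetry is why KL divergence is not a true distance metric.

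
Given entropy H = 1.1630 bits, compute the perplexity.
2.2392

Perplexity is 2^H (or exp(H) for natural log).

H = 1.1630 bits
Perplexity = 2^1.1630 = 2.2392

Interpretation: The model's uncertainty is equivalent to choosing uniformly among 2.2 options.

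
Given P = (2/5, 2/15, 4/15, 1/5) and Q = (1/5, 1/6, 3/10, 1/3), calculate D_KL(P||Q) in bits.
0.1644 bits

KL divergence: D_KL(P||Q) = Σ p(x) log(p(x)/q(x))

Computing term by term:
  x=0: 2/5 × log_2[(2/5)/(1/5)] = 2/5 × 1.0000 = 0.4000
  x=1: 2/15 × log_2[(2/15)/(1/6)] = 2/15 × -0.3219 = -0.0429
  x=2: 4/15 × log_2[(4/15)/(3/10)] = 4/15 × -0.1699 = -0.0453
  x=3: 1/5 × log_2[(1/5)/(1/3)] = 1/5 × -0.7370 = -0.1474

D_KL(P||Q) = 0.1644 bits

Note: KL divergence is always non-negative and equals 0 iff P = Q.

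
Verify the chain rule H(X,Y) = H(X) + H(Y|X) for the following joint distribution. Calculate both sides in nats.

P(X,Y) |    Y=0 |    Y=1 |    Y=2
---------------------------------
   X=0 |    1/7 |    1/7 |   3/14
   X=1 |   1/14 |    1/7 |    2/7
H(X,Y) = 1.7105, H(X) = 0.6931, H(Y|X) = 1.0173 (all in nats)

Chain rule: H(X,Y) = H(X) + H(Y|X)

Left side — joint entropy directly:
H(X,Y) = -Σ p(x,y) log p(x,y) = 1.7105 nats

Right side — compute H(Y|X) from the conditional distributions:
P(X) = (1/2, 1/2), so H(X) = 0.6931 nats
H(Y|X) = Σ_x P(X=x) · H(Y|X=x):
  P(Y|X=0) = (2/7, 2/7, 3/7), H(Y|X=0) = 1.0790, weight P(X=0) = 1/2
  P(Y|X=1) = (1/7, 2/7, 4/7), H(Y|X=1) = 0.9557, weight P(X=1) = 1/2
H(Y|X) = 1.0173 nats

H(X) + H(Y|X) = 0.6931 + 1.0173 = 1.7105 nats

Both sides equal 1.7105 nats. ✓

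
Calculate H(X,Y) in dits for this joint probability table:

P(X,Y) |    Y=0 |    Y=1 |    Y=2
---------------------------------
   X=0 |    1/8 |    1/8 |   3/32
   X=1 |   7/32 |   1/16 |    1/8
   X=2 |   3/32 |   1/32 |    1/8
0.9110 dits

Joint entropy is H(X,Y) = -Σ_{x,y} p(x,y) log p(x,y).

Summing over all non-zero entries:
H(X,Y) = -[1/8·log_10(1/8) + 1/8·log_10(1/8) + 3/32·log_10(3/32) + 7/32·log_10(7/32) + 1/16·log_10(1/16) + 1/8·log_10(1/8) + 3/32·log_10(3/32) + 1/32·log_10(1/32) + 1/8·log_10(1/8)]
H(X,Y) = 0.9110 dits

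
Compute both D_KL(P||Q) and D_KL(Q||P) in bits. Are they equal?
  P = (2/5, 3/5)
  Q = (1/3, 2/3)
D_KL(P||Q) = 0.0140, D_KL(Q||P) = 0.0137

KL divergence is not symmetric: D_KL(P||Q) ≠ D_KL(Q||P) in general.

D_KL(P||Q) = 0.0140 bits
D_KL(Q||P) = 0.0137 bits

No, they are not equal!

This asymmetry is why KL divergence is not a true distance metric.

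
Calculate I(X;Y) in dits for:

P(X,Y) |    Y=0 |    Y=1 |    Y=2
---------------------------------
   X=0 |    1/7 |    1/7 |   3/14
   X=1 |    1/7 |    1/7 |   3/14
0.0000 dits

Mutual information: I(X;Y) = H(X) + H(Y) - H(X,Y)

Marginals:
P(X) = (1/2, 1/2), H(X) = 0.3010 dits
P(Y) = (2/7, 2/7, 3/7), H(Y) = 0.4686 dits

Joint entropy: H(X,Y) = 0.7696 dits

I(X;Y) = 0.3010 + 0.4686 - 0.7696 = 0.0000 dits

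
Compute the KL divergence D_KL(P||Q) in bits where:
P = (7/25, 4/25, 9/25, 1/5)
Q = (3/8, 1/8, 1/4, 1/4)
0.0640 bits

KL divergence: D_KL(P||Q) = Σ p(x) log(p(x)/q(x))

Computing term by term:
  x=0: 7/25 × log_2[(7/25)/(3/8)] = 7/25 × -0.4215 = -0.1180
  x=1: 4/25 × log_2[(4/25)/(1/8)] = 4/25 × 0.3561 = 0.0570
  x=2: 9/25 × log_2[(9/25)/(1/4)] = 9/25 × 0.5261 = 0.1894
  x=3: 1/5 × log_2[(1/5)/(1/4)] = 1/5 × -0.3219 = -0.0644

D_KL(P||Q) = 0.0640 bits

Note: KL divergence is always non-negative and equals 0 iff P = Q.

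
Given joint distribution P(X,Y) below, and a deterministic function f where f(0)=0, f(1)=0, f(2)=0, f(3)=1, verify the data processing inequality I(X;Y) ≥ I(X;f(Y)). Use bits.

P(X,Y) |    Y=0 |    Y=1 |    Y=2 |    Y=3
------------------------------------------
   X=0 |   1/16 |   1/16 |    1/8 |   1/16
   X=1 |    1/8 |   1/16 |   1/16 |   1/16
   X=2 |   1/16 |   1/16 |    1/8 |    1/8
I(X;Y) = 0.0567, I(X;f(Y)) = 0.0157, inequality holds: 0.0567 ≥ 0.0157

Data Processing Inequality: For any Markov chain X → Y → Z, we have I(X;Y) ≥ I(X;Z).

Here Z = f(Y) is a deterministic function of Y, forming X → Y → Z.

Original I(X;Y) = 0.0567 bits

After applying f:
P(X,Z) where Z=f(Y):
- P(X,Z=0) = P(X,Y=0) + P(X,Y=1) + P(X,Y=2)
- P(X,Z=1) = P(X,Y=3)

I(X;Z) = I(X;f(Y)) = 0.0157 bits

Verification: 0.0567 ≥ 0.0157 ✓

Information cannot be created by processing; the function f can only lose information about X.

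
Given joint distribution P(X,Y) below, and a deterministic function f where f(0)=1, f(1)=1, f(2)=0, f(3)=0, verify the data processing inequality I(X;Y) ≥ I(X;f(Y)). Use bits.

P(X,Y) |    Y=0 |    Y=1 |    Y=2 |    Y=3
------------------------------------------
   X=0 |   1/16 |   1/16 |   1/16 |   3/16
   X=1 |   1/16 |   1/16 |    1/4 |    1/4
I(X;Y) = 0.0478, I(X;f(Y)) = 0.0157, inequality holds: 0.0478 ≥ 0.0157

Data Processing Inequality: For any Markov chain X → Y → Z, we have I(X;Y) ≥ I(X;Z).

Here Z = f(Y) is a deterministic function of Y, forming X → Y → Z.

Original I(X;Y) = 0.0478 bits

After applying f:
P(X,Z) where Z=f(Y):
- P(X,Z=0) = P(X,Y=2) + P(X,Y=3)
- P(X,Z=1) = P(X,Y=0) + P(X,Y=1)

I(X;Z) = I(X;f(Y)) = 0.0157 bits

Verification: 0.0478 ≥ 0.0157 ✓

Information cannot be created by processing; the function f can only lose information about X.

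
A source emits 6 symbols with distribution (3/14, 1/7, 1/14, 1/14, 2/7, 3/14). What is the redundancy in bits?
0.1712 bits

Redundancy measures how far a source is from maximum entropy:
R = H_max - H(X)

Maximum entropy for 6 symbols: H_max = log_2(6) = 2.5850 bits
Actual entropy: H(X) = 2.4138 bits
Redundancy: R = 2.5850 - 2.4138 = 0.1712 bits

This redundancy represents potential for compression: the source could be compressed by 0.1712 bits per symbol.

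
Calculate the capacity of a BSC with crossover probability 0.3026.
0.1156 bits

For a binary symmetric channel (BSC) with error probability p:
Capacity C = 1 - H(p) bits per symbol

where H(p) = -p log₂(p) - (1-p) log₂(1-p) is the binary entropy function.

H(0.3026) = 0.8844 bits
C = 1 - 0.8844 = 0.1156 bits per symbol

This means we can reliably transmit up to 0.1156 bits of information per channel use.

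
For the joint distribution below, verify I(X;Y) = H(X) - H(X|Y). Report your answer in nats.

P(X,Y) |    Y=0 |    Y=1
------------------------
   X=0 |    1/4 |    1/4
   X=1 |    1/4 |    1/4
I(X;Y) = 0.0000 nats

Mutual information has multiple equivalent forms:
- I(X;Y) = H(X) - H(X|Y)
- I(X;Y) = H(Y) - H(Y|X)
- I(X;Y) = H(X) + H(Y) - H(X,Y)

Computing all quantities:
H(X) = 0.6931, H(Y) = 0.6931, H(X,Y) = 1.3863
H(X|Y) = 0.6931, H(Y|X) = 0.6931

Verification:
H(X) - H(X|Y) = 0.6931 - 0.6931 = 0.0000
H(Y) - H(Y|X) = 0.6931 - 0.6931 = 0.0000
H(X) + H(Y) - H(X,Y) = 0.6931 + 0.6931 - 1.3863 = 0.0000

All forms give I(X;Y) = 0.0000 nats. ✓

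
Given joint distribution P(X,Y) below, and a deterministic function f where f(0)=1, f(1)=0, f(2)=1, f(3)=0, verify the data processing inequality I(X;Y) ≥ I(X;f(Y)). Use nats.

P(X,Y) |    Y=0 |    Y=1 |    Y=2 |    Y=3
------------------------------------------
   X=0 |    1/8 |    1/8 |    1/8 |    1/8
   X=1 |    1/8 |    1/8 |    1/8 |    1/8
I(X;Y) = 0.0000, I(X;f(Y)) = 0.0000, inequality holds: 0.0000 ≥ 0.0000

Data Processing Inequality: For any Markov chain X → Y → Z, we have I(X;Y) ≥ I(X;Z).

Here Z = f(Y) is a deterministic function of Y, forming X → Y → Z.

Original I(X;Y) = 0.0000 nats

After applying f:
P(X,Z) where Z=f(Y):
- P(X,Z=0) = P(X,Y=1) + P(X,Y=3)
- P(X,Z=1) = P(X,Y=0) + P(X,Y=2)

I(X;Z) = I(X;f(Y)) = 0.0000 nats

Verification: 0.0000 ≥ 0.0000 ✓

Information cannot be created by processing; the function f can only lose information about X.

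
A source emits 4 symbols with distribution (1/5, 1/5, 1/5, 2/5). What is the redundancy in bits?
0.0781 bits

Redundancy measures how far a source is from maximum entropy:
R = H_max - H(X)

Maximum entropy for 4 symbols: H_max = log_2(4) = 2.0000 bits
Actual entropy: H(X) = 1.9219 bits
Redundancy: R = 2.0000 - 1.9219 = 0.0781 bits

This redundancy represents potential for compression: the source could be compressed by 0.0781 bits per symbol.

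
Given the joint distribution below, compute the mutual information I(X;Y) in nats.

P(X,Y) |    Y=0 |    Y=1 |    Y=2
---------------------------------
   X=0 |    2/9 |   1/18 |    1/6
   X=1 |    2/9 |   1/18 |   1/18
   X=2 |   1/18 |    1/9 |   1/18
0.0834 nats

Mutual information: I(X;Y) = H(X) + H(Y) - H(X,Y)

Marginals:
P(X) = (4/9, 1/3, 2/9), H(X) = 1.0609 nats
P(Y) = (1/2, 2/9, 5/18), H(Y) = 1.0366 nats

Joint entropy: H(X,Y) = 2.0141 nats

I(X;Y) = 1.0609 + 1.0366 - 2.0141 = 0.0834 nats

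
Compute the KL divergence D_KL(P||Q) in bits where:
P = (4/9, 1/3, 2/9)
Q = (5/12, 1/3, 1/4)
0.0036 bits

KL divergence: D_KL(P||Q) = Σ p(x) log(p(x)/q(x))

Computing term by term:
  x=0: 4/9 × log_2[(4/9)/(5/12)] = 4/9 × 0.0931 = 0.0414
  x=1: 1/3 × log_2[(1/3)/(1/3)] = 1/3 × 0.0000 = 0.0000
  x=2: 2/9 × log_2[(2/9)/(1/4)] = 2/9 × -0.1699 = -0.0378

D_KL(P||Q) = 0.0036 bits

Note: KL divergence is always non-negative and equals 0 iff P = Q.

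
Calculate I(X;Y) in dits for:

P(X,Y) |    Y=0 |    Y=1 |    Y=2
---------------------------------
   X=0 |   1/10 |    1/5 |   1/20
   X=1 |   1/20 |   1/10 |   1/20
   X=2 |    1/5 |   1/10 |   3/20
0.0264 dits

Mutual information: I(X;Y) = H(X) + H(Y) - H(X,Y)

Marginals:
P(X) = (7/20, 1/5, 9/20), H(X) = 0.4554 dits
P(Y) = (7/20, 2/5, 1/4), H(Y) = 0.4693 dits

Joint entropy: H(X,Y) = 0.8983 dits

I(X;Y) = 0.4554 + 0.4693 - 0.8983 = 0.0264 dits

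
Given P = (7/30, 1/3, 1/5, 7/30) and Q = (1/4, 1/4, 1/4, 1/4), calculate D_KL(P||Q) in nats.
0.0191 nats

KL divergence: D_KL(P||Q) = Σ p(x) log(p(x)/q(x))

Computing term by term:
  x=0: 7/30 × log_e[(7/30)/(1/4)] = 7/30 × -0.0690 = -0.0161
  x=1: 1/3 × log_e[(1/3)/(1/4)] = 1/3 × 0.2877 = 0.0959
  x=2: 1/5 × log_e[(1/5)/(1/4)] = 1/5 × -0.2231 = -0.0446
  x=3: 7/30 × log_e[(7/30)/(1/4)] = 7/30 × -0.0690 = -0.0161

D_KL(P||Q) = 0.0191 nats

Note: KL divergence is always non-negative and equals 0 iff P = Q.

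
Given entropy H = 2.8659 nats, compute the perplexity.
17.5649

Perplexity is e^H (or exp(H) for natural log).

H = 2.8659 nats
Perplexity = e^2.8659 = 17.5649

Interpretation: The model's uncertainty is equivalent to choosing uniformly among 17.6 options.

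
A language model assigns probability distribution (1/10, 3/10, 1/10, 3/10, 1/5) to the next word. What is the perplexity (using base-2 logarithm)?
4.5032

Perplexity is 2^H (or exp(H) for natural log).

First, H = -Σ p log p = 2.1710 bits
Perplexity = 2^2.1710 = 4.5032

Interpretation: The model's uncertainty is equivalent to choosing uniformly among 4.5 options.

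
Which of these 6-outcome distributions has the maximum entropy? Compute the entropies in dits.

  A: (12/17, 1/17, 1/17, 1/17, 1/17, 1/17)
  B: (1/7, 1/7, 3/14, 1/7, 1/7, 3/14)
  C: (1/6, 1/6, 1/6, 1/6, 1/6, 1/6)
C

For a discrete distribution over n outcomes, entropy is maximized by the uniform distribution.

Computing entropies:
H(A) = 0.4687 dits
H(B) = 0.7696 dits
H(C) = 0.7782 dits

The uniform distribution (where all probabilities equal 1/6) achieves the maximum entropy of log_10(6) = 0.7782 dits.

Distribution C has the highest entropy.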